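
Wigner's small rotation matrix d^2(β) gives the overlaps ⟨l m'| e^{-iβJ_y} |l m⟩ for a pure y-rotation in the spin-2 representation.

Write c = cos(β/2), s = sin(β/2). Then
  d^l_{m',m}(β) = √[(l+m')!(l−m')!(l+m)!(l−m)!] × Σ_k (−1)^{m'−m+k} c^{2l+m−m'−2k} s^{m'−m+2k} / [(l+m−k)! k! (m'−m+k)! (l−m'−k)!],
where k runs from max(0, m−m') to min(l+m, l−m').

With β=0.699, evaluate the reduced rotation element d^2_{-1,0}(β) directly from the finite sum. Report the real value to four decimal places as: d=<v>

d^2_{-1,0}(β=0.699) via Wigner's sum:
c=cos(0.699/2)=0.939544, s=sin(0.699/2)=0.342428; N=√[1·6·2·2]=4.898979
k∈{1,2} keeps every argument non-negative
  k=1: (−1)^0·4.8990/(2)·0.9395^3·0.3424^1 = +0.695659
  k=2: (−1)^1·4.8990/(2)·0.9395^1·0.3424^3 = -0.092406
d^2_{-1,0}(0.699) = +0.695659 -0.092406 = +0.603253

d=0.6033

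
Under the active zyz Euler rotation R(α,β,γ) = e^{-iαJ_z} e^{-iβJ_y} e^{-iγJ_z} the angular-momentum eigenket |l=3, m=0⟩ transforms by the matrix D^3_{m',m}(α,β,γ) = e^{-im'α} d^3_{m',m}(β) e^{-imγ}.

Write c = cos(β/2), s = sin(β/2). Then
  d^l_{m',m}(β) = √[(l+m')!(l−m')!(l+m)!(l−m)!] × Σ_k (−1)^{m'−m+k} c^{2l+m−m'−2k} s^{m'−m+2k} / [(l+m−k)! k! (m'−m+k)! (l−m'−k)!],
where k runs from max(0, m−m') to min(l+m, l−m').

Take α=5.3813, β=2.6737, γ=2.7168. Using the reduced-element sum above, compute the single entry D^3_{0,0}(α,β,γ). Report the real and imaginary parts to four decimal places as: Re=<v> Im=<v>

First d^3_{0,0}(β=2.6737), then the phase factors e^{-i(0)α} and e^{-i(0)γ}:
Half-angle: c=0.231818, s=0.972759. N=√(6·6·6·6)=36.000000
Admissible k: 0..3 (factorial args all ≥0)
  k=0: (−1)^0·36.0000/(36)·0.2318^6·0.9728^0 = +0.000155
  k=1: (−1)^1·36.0000/(4)·0.2318^4·0.9728^2 = -0.024595
  k=2: (−1)^2·36.0000/(4)·0.2318^2·0.9728^4 = +0.433071
  k=3: (−1)^3·36.0000/(36)·0.2318^0·0.9728^6 = -0.847290
d^3_{0,0}(2.6737) = +0.000155 -0.024595 +0.433071 -0.847290 = -0.438659
D = (+1.000000+0.000000i)·(-0.438659)·(+1.000000+0.000000i) = -0.438659+0.000000i

Re=-0.4387 Im=0.0000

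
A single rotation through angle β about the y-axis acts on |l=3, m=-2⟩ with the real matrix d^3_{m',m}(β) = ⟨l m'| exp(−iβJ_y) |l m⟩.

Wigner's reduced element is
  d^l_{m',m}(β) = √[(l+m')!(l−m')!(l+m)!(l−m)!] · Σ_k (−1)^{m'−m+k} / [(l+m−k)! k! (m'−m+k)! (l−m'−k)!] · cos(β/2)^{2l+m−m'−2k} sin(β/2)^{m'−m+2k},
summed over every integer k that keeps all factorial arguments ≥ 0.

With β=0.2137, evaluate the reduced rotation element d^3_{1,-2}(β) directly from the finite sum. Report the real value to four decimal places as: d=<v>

d=-0.0075

d^3_{1,-2}(β=0.2137) via Wigner's sum:
With c≡cos(β/2)=0.994297 and s≡sin(β/2)=0.106647, N=[24·2·1·120]^{1/2}=75.894664
The bounds max(0,m−m')=0 and min(l+m,l−m')=1 give 2 terms
  k=0: (−1)^3·75.8947/(12)·0.9943^3·0.1066^3 = -0.007541
  k=1: (−1)^4·75.8947/(24)·0.9943^1·0.1066^5 = +0.000043
d^3_{1,-2}(0.2137) = -0.007541 +0.000043 = -0.007497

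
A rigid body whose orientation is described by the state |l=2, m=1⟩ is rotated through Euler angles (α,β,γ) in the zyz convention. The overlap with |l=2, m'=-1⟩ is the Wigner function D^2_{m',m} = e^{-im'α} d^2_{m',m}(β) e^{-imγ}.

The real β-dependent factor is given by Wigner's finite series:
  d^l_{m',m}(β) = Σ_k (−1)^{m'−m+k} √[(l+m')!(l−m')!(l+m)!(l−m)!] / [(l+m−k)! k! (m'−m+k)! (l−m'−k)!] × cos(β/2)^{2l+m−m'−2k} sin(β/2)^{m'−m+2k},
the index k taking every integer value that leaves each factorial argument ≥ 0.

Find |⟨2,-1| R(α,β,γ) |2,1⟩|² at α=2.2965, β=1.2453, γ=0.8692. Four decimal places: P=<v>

First d^2_{-1,1}(β=1.2453), then the phase factors e^{-i(-1)α} and e^{-i(1)γ}:
Half-angle: c=0.812336, s=0.583190. N=√(1·6·6·1)=6.000000
k: max(0,(1)−(-1))=2 … min(2+(1),2−(-1))=3
  k=2: (−1)^0·6.0000/(2)·0.8123^2·0.5832^2 = +0.673306
  k=3: (−1)^1·6.0000/(6)·0.8123^0·0.5832^4 = -0.115675
d^2_{-1,1}(1.2453) = +0.673306 -0.115675 = +0.557631
|D^2_{-1,1}|² = |d^2_{-1,1}(β)|² = (+0.557631)² = 0.310952 (the z-rotation phases have unit modulus)

P=0.3110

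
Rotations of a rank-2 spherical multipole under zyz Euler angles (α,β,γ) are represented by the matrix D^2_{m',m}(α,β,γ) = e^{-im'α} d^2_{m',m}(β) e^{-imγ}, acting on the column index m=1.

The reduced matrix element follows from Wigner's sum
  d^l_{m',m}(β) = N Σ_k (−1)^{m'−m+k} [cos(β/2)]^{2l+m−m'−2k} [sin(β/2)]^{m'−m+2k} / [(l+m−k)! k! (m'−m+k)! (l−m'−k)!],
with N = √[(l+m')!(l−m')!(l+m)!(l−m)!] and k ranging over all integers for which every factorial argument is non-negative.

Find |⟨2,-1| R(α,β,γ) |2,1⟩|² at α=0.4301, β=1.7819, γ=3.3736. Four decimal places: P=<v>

P=0.1234

First d^2_{-1,1}(β=1.7819), then the phase factors e^{-i(-1)α} and e^{-i(1)γ}:
c=cos(1.7819/2)=0.628674, s=sin(1.7819/2)=0.777669; N=√[1·6·6·1]=6.000000
k: max(0,(1)−(-1))=2 … min(2+(1),2−(-1))=3
  k=2: (−1)^0·6.0000/(2)·0.6287^2·0.7777^2 = +0.717070
  k=3: (−1)^1·6.0000/(6)·0.6287^0·0.7777^4 = -0.365746
d^2_{-1,1}(1.7819) = +0.717070 -0.365746 = +0.351324
|D^2_{-1,1}|² = |d^2_{-1,1}(β)|² = (+0.351324)² = 0.123428 (the z-rotation phases have unit modulus)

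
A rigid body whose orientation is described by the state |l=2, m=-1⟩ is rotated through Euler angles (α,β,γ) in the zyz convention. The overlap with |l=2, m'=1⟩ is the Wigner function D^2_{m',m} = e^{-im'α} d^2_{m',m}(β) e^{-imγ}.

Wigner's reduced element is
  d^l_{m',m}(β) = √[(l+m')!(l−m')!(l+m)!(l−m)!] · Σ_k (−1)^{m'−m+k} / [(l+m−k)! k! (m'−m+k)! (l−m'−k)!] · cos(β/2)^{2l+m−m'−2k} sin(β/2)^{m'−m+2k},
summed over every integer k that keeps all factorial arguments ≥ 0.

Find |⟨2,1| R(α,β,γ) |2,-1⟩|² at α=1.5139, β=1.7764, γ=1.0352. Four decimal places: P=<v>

D^2_{1,-1}(1.5139,1.7764,1.0352) = e^{-i·1·1.5139}·d^2_{1,-1}(1.7764)·e^{-i·-1·1.0352}. Compute d first:
Half-angle: c=0.630810, s=0.775938. N=√(6·1·1·6)=6.000000
k: max(0,(-1)−(1))=0 … min(2+(-1),2−(1))=1
  k=0: (−1)^2·6.0000/(2)·0.6308^2·0.7759^2 = +0.718740
  k=1: (−1)^3·6.0000/(6)·0.6308^0·0.7759^4 = -0.362499
d^2_{1,-1}(1.7764) = +0.718740 -0.362499 = +0.356240
|D^2_{1,-1}|² = |d^2_{1,-1}(β)|² = (+0.356240)² = 0.126907 (the z-rotation phases have unit modulus)

P=0.1269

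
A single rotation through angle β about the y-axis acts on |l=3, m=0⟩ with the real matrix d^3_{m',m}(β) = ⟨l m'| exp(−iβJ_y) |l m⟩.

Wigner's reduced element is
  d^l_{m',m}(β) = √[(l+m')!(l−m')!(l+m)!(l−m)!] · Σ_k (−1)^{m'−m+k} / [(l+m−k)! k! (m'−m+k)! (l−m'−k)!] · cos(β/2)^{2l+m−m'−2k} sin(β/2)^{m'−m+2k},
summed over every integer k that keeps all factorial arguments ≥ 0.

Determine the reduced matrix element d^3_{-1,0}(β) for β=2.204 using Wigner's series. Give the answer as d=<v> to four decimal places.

d^3_{-1,0}(β=2.204) via Wigner's sum:
Half-angle: c=0.451813, s=0.892113. N=√(2·24·6·6)=41.569219
k∈{1,2,3} keeps every argument non-negative
  k=1: (−1)^0·41.5692/(12)·0.4518^5·0.8921^1 = +0.058184
  k=2: (−1)^1·41.5692/(4)·0.4518^3·0.8921^3 = -0.680529
  k=3: (−1)^2·41.5692/(12)·0.4518^1·0.8921^5 = +0.884398
d^3_{-1,0}(2.204) = +0.058184 -0.680529 +0.884398 = +0.262053

d=0.2621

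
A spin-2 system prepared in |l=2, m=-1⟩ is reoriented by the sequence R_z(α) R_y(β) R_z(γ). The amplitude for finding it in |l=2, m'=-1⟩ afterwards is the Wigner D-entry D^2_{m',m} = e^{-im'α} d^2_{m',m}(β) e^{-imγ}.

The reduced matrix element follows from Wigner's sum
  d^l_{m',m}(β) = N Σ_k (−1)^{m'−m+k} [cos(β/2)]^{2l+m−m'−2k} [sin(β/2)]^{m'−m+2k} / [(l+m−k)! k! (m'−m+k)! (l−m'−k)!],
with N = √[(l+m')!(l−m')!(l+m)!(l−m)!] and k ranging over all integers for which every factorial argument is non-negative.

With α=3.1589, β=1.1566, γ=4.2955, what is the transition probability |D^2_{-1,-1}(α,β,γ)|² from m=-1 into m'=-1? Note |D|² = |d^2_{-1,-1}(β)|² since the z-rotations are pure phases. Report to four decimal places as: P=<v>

P=0.0187

Split into d^2_{-1,-1}(β=1.1566) × two z-phases.
c=cos(1.1566/2)=0.837393, s=sin(1.1566/2)=0.546601; N=√[1·6·1·6]=6.000000
Admissible k: 0..1 (factorial args all ≥0)
  k=0: (−1)^0·6.0000/(6)·0.8374^4·0.5466^0 = +0.491720
  k=1: (−1)^1·6.0000/(2)·0.8374^2·0.5466^2 = -0.628523
d^2_{-1,-1}(1.1566) = +0.491720 -0.628523 = -0.136803
|D^2_{-1,-1}|² = |d^2_{-1,-1}(β)|² = (-0.136803)² = 0.018715 (the z-rotation phases have unit modulus)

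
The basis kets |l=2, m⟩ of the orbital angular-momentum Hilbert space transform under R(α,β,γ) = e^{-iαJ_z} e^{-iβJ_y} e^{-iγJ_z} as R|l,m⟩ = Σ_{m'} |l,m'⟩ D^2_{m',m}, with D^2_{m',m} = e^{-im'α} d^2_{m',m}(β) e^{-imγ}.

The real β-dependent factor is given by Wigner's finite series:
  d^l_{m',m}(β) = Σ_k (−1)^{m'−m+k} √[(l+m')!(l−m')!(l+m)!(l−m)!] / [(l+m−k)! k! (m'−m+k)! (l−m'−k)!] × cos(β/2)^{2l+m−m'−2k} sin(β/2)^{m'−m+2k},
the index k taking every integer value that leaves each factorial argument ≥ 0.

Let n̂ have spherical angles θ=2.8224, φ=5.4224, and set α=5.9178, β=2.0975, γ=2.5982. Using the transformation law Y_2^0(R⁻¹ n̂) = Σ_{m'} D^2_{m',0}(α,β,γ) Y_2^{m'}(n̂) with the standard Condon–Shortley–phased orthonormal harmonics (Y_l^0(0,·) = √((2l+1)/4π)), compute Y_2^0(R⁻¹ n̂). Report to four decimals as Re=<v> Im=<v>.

Re=0.1696 Im=0.0000

Need the full column D^2_{m',0} for m'=−2..2 at α=5.9178, β=2.0975, γ=2.5982.
cos(β/2)=0.498655, sin(β/2)=0.866801
d^2_{-2,0}: single k=2 term ⇒ +0.457630;  D = +0.340779-0.305442i
d^2_{-1,0}: k∈[1..2] ⇒ +0.263266 -0.795487 = -0.532221;  D = -0.497087+0.190168i
d^2_{0,0}: k∈[0..2] ⇒ +0.061830 -0.747306 +0.564517 = -0.120959;  D = -0.120959+0.000000i
d^2_{1,0}: k∈[0..1] ⇒ -0.263266 +0.795487 = +0.532221;  D = +0.497087+0.190168i
d^2_{2,0}: single k=0 term ⇒ +0.457630;  D = +0.340779+0.305442i
Y_2^{m'}(θ=2.8224,φ=5.4224) and Σ D·Y over m':
  (+0.3408-0.3054i)·(-0.0057+0.0376i)  (-0.4971+0.1902i)·(-0.1500-0.1746i)  (-0.1210+0.0000i)·(+0.5376+0.0000i)  (+0.4971+0.1902i)·(+0.1500-0.1746i)  (+0.3408+0.3054i)·(-0.0057-0.0376i)
Y_2^0(R⁻¹ n̂) = +0.169607-0.000000i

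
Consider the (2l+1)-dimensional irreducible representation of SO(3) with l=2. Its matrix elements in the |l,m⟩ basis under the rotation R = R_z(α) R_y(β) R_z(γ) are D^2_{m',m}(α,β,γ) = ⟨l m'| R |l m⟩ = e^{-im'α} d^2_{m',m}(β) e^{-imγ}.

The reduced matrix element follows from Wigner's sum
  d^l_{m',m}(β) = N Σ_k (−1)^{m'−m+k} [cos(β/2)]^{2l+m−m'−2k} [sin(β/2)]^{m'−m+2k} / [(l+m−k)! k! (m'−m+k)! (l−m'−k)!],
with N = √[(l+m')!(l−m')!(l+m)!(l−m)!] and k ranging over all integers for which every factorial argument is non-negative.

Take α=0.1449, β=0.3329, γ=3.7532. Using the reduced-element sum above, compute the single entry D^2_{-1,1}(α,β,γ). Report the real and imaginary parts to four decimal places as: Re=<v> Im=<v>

D^2_{-1,1}(0.1449,0.3329,3.7532) = e^{-i·-1·0.1449}·d^2_{-1,1}(0.3329)·e^{-i·1·3.7532}. Compute d first:
With c≡cos(β/2)=0.986179 and s≡sin(β/2)=0.165682, N=[1·6·6·1]^{1/2}=6.000000
The bounds max(0,m−m')=2 and min(l+m,l−m')=3 give 2 terms
  k=2: (−1)^0·6.0000/(2)·0.9862^2·0.1657^2 = +0.080091
  k=3: (−1)^1·6.0000/(6)·0.9862^0·0.1657^4 = -0.000754
d^2_{-1,1}(0.3329) = +0.080091 -0.000754 = +0.079338
D = (+0.989520+0.144393i)·(+0.079338)·(-0.818726+0.574184i) = -0.070853+0.035698i

Re=-0.0709 Im=0.0357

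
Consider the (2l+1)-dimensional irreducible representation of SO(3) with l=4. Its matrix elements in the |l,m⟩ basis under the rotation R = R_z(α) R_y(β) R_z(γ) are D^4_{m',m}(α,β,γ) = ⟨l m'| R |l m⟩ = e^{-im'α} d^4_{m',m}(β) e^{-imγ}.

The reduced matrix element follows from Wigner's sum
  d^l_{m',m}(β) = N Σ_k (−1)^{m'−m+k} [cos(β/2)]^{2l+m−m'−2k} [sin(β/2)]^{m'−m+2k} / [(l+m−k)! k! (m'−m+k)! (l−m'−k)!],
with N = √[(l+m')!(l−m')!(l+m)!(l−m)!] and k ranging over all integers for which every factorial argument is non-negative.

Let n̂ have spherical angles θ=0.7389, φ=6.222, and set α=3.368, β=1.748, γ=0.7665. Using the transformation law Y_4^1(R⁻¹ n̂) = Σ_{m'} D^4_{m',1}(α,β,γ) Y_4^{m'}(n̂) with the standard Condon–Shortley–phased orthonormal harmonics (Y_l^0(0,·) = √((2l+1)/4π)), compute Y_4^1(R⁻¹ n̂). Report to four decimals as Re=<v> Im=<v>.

Re=-0.1243 Im=0.2261

Need the full column D^4_{m',1} for m'=−4..4 at α=3.368, β=1.748, γ=0.7665.
cos(β/2)=0.641764, sin(β/2)=0.766902
d^4_{-4,1}: single k=5 term ⇒ +0.524711;  D = +0.519640+0.072767i
d^4_{-3,1}: k∈[4..5] ⇒ +0.776212 -0.665060 = +0.111152;  D = -0.110729+0.009689i
d^4_{-2,1}: k∈[3..5] ⇒ +0.694403 -1.487415 +0.424807 = -0.368205;  D = -0.350238+0.113616i
d^4_{-1,1}: k∈[2..5] ⇒ +0.410896 -1.760284 +1.256845 -0.119652 = -0.212194;  D = +0.181991-0.109113i
d^4_{0,1}: k∈[1..4] ⇒ +0.153774 -1.317538 +1.881448 -0.447785 = +0.269898;  D = +0.194419-0.187206i
d^4_{1,1}: k∈[0..3] ⇒ +0.028774 -0.616345 +1.760284 -0.837897 = +0.334817;  D = -0.182896+0.280448i
d^4_{2,1}: k∈[0..2] ⇒ -0.145883 +1.041605 -0.991610 = -0.095888;  D = -0.033013+0.090025i
d^4_{3,1}: k∈[0..1] ⇒ +0.326139 -0.776212 = -0.450073;  D = +0.056146-0.446557i
d^4_{4,1}: single k=0 term ⇒ -0.367444;  D = +0.037171+0.365559i
Y_4^{m'}(θ=0.7389,φ=6.222) and Σ D·Y over m':
  (+0.5196+0.0728i)·(+0.0883+0.0221i)  (-0.1107+0.0097i)·(+0.2779+0.0516i)  (-0.3502+0.1136i)·(+0.4254+0.0523i)  (+0.1820-0.1091i)·(+0.1939+0.0119i)  (+0.1944-0.1872i)·(-0.3113+0.0000i)  (-0.1829+0.2804i)·(-0.1939+0.0119i)  (-0.0330+0.0900i)·(+0.4254-0.0523i)  (+0.0561-0.4466i)·(-0.2779+0.0516i)  (+0.0372+0.3656i)·(+0.0883-0.0221i)
Y_4^1(R⁻¹ n̂) = -0.124259+0.226071i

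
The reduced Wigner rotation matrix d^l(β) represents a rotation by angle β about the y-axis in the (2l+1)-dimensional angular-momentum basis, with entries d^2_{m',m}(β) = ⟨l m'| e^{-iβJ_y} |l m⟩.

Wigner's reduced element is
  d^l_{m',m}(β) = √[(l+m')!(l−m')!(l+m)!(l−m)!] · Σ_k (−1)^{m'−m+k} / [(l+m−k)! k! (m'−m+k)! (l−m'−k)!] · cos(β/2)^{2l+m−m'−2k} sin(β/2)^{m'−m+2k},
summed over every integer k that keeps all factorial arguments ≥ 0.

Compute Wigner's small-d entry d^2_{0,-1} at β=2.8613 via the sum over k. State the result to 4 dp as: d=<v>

d^2_{0,-1}(β=2.8613) via Wigner's sum:
With c≡cos(β/2)=0.139688 and s≡sin(β/2)=0.990196, N=[2·2·1·6]^{1/2}=4.898979
k: max(0,(-1)−(0))=0 … min(2+(-1),2−(0))=1
  k=0: (−1)^1·4.8990/(2)·0.1397^3·0.9902^1 = -0.006611
  k=1: (−1)^2·4.8990/(2)·0.1397^1·0.9902^3 = +0.332199
d^2_{0,-1}(2.8613) = -0.006611 +0.332199 = +0.325587

d=0.3256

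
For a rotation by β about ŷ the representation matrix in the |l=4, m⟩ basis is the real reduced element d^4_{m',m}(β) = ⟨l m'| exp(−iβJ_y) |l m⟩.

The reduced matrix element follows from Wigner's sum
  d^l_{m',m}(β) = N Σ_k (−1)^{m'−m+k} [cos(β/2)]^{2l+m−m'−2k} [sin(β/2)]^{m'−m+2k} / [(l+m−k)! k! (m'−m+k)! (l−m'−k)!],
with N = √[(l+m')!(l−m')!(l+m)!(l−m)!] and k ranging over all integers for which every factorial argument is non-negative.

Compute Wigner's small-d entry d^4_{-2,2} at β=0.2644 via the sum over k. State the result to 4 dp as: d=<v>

d^4_{-2,2}(β=0.2644) via Wigner's sum:
c=cos(0.2644/2)=0.991274, s=sin(0.2644/2)=0.131815; N=√[2·720·720·2]=1440.000000
Admissible k: 4..6 (factorial args all ≥0)
  k=4: (−1)^0·1440.0000/(96)·0.9913^4·0.1318^4 = +0.004372
  k=5: (−1)^1·1440.0000/(120)·0.9913^2·0.1318^6 = -0.000062
  k=6: (−1)^2·1440.0000/(1440)·0.9913^0·0.1318^8 = +0.000000
d^4_{-2,2}(0.2644) = +0.004372 -0.000062 +0.000000 = +0.004311

d=0.0043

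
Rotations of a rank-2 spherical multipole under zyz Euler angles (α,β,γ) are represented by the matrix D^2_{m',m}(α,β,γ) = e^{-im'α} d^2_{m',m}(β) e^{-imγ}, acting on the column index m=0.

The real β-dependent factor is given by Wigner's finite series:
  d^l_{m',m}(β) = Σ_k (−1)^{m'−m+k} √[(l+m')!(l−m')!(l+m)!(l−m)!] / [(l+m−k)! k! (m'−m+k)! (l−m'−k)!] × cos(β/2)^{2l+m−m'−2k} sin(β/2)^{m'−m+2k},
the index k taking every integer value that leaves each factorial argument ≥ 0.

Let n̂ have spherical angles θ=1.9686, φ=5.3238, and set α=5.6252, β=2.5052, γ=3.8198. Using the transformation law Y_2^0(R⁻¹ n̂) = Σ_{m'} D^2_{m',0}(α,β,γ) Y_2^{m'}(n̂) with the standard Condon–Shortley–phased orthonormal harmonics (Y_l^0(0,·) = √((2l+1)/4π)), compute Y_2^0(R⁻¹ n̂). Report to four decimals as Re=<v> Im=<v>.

Re=0.3439 Im=0.0000

Need the full column D^2_{m',0} for m'=−2..2 at α=5.6252, β=2.5052, γ=3.8198.
cos(β/2)=0.312854, sin(β/2)=0.949801
d^2_{-2,0}: single k=2 term ⇒ +0.216284;  D = +0.054520-0.209300i
d^2_{-1,0}: k∈[1..2] ⇒ +0.071242 -0.656622 = -0.585381;  D = -0.463168+0.357974i
d^2_{0,0}: k∈[0..2] ⇒ +0.009580 -0.353190 +0.813825 = +0.470215;  D = +0.470215+0.000000i
d^2_{1,0}: k∈[0..1] ⇒ -0.071242 +0.656622 = +0.585381;  D = +0.463168+0.357974i
d^2_{2,0}: single k=0 term ⇒ +0.216284;  D = +0.054520+0.209300i
Y_2^{m'}(θ=1.9686,φ=5.3238) and Σ D·Y over m':
  (+0.0545-0.2093i)·(-0.1119+0.3086i)  (-0.4632+0.3580i)·(-0.1584-0.2259i)  (+0.4702+0.0000i)·(-0.1734+0.0000i)  (+0.4632+0.3580i)·(+0.1584-0.2259i)  (+0.0545+0.2093i)·(-0.1119-0.3086i)
Y_2^0(R⁻¹ n̂) = +0.343916+0.000000i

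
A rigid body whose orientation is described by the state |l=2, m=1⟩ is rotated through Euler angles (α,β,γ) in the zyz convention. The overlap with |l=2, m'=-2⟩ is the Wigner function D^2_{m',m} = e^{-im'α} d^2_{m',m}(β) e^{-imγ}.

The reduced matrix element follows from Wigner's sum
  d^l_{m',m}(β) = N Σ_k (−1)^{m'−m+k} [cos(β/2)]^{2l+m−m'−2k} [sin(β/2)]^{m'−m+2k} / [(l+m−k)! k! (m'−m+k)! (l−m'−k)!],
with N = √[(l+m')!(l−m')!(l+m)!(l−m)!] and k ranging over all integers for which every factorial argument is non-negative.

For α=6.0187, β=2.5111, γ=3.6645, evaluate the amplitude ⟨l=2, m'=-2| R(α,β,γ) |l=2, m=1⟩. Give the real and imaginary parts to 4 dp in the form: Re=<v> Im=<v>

Re=-0.2643 Im=0.4627

D^2_{-2,1}(6.0187,2.5111,3.6645) = e^{-i·-2·6.0187}·d^2_{-2,1}(2.5111)·e^{-i·1·3.6645}. Compute d first:
Half-angle: c=0.310051, s=0.950720. N=√(1·24·6·1)=12.000000
Admissible k: 3..3 (factorial args all ≥0)
  k=3: (−1)^0·12.0000/(6)·0.3101^1·0.9507^3 = +0.532869
d^2_{-2,1}(2.5111) = +0.532869
Attach z-rotation phases: D = e^{-i(-2)(6.0187)}·(+0.532869)·e^{-i(1)(3.6645)} = -0.264272+0.462720i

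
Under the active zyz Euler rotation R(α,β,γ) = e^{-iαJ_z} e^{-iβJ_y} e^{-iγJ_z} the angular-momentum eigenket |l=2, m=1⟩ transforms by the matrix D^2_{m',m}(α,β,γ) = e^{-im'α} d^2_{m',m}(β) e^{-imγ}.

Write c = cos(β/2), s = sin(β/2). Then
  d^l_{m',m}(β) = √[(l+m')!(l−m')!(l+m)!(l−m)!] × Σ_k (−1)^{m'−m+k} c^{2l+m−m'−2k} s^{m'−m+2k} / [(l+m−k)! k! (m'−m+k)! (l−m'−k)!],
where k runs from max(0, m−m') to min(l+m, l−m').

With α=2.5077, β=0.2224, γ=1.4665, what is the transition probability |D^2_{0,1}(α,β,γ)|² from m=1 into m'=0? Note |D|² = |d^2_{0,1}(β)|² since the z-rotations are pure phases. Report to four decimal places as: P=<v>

P=0.0694

D^2_{0,1}(2.5077,0.2224,1.4665) = e^{-i·0·2.5077}·d^2_{0,1}(0.2224)·e^{-i·1·1.4665}. Compute d first:
Half-angle: c=0.993824, s=0.110971. N=√(2·2·6·1)=4.898979
k: max(0,(1)−(0))=1 … min(2+(1),2−(0))=2
  k=1: (−1)^0·4.8990/(2)·0.9938^3·0.1110^1 = +0.266817
  k=2: (−1)^1·4.8990/(2)·0.9938^1·0.1110^3 = -0.003327
d^2_{0,1}(0.2224) = +0.266817 -0.003327 = +0.263490
|D^2_{0,1}|² = |d^2_{0,1}(β)|² = (+0.263490)² = 0.069427 (the z-rotation phases have unit modulus)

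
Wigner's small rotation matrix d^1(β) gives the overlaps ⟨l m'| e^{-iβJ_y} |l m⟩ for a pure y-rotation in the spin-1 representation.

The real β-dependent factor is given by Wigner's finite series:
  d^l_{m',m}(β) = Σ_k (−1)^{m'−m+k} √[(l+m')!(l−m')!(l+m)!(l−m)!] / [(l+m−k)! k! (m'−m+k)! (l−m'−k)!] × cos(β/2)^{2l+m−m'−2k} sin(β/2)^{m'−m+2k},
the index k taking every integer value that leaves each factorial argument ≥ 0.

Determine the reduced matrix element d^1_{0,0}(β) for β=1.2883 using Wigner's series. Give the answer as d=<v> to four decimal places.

d=0.2788

d^1_{0,0}(β=1.2883) via Wigner's sum:
c=cos(1.2883/2)=0.799610, s=sin(1.2883/2)=0.600519; N=√[1·1·1·1]=1.000000
Admissible k: 0..1 (factorial args all ≥0)
  k=0: (−1)^0·1.0000/(1)·0.7996^2·0.6005^0 = +0.639377
  k=1: (−1)^1·1.0000/(1)·0.7996^0·0.6005^2 = -0.360623
d^1_{0,0}(1.2883) = +0.639377 -0.360623 = +0.278754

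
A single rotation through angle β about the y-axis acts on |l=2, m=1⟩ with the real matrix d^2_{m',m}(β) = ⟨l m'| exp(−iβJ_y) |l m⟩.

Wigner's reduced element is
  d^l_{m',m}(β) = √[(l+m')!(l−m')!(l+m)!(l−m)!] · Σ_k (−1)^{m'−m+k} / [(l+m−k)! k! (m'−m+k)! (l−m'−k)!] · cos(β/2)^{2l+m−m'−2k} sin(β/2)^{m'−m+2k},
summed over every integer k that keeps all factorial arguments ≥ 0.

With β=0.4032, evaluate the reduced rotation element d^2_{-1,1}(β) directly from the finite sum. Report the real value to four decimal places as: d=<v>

d^2_{-1,1}(β=0.4032) via Wigner's sum:
With c≡cos(β/2)=0.979747 and s≡sin(β/2)=0.200237, N=[1·6·6·1]^{1/2}=6.000000
k∈{2,3} keeps every argument non-negative
  k=2: (−1)^0·6.0000/(2)·0.9797^2·0.2002^2 = +0.115462
  k=3: (−1)^1·6.0000/(6)·0.9797^0·0.2002^4 = -0.001608
d^2_{-1,1}(0.4032) = +0.115462 -0.001608 = +0.113854

d=0.1139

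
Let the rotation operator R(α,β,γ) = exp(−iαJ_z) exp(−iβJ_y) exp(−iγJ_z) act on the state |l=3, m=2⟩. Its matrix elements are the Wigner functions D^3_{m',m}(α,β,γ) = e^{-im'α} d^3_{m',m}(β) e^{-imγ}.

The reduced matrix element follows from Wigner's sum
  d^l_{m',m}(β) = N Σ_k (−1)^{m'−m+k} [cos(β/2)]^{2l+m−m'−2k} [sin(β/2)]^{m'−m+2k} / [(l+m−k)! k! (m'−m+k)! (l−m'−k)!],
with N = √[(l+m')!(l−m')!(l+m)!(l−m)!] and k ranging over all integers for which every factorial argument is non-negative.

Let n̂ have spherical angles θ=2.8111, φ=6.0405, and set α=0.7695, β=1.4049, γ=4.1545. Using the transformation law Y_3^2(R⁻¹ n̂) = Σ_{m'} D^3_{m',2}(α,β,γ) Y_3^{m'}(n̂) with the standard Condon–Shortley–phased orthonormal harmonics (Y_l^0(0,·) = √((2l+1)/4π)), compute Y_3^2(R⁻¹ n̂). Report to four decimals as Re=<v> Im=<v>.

Need the full column D^3_{m',2} for m'=−3..3 at α=0.7695, β=1.4049, γ=4.1545.
cos(β/2)=0.763262, sin(β/2)=0.646090
d^3_{-3,2}: single k=5 term ⇒ +0.210481;  D = +0.202127+0.058711i
d^3_{-2,2}: k∈[4..5] ⇒ +0.507561 -0.072737 = +0.434823;  D = +0.384309-0.203416i
d^3_{-1,2}: k∈[3..4] ⇒ +0.758453 -0.271730 = +0.486723;  D = +0.150555-0.462852i
d^3_{0,2}: k∈[2..3] ⇒ +0.775961 -0.556005 = +0.219956;  D = -0.096666-0.197576i
d^3_{1,2}: k∈[1..2] ⇒ +0.529249 -0.758453 = -0.229204;  D = +0.215599+0.077792i
d^3_{2,2}: k∈[0..1] ⇒ +0.197715 -0.708352 = -0.510637;  D = +0.465583-0.209719i
d^3_{3,2}: single k=0 term ⇒ -0.409954;  D = +0.151327-0.381002i
Y_3^{m'}(θ=2.8111,φ=6.0405) and Σ D·Y over m':
  (+0.2021+0.0587i)·(+0.0106+0.0095i)  (+0.3843-0.2034i)·(-0.0900-0.0475i)  (+0.1506-0.4629i)·(+0.3536+0.0875i)  (-0.0967-0.1976i)·(-0.5201+0.0000i)  (+0.2156+0.0778i)·(-0.3536+0.0875i)  (+0.4656-0.2097i)·(-0.0900+0.0475i)  (+0.1513-0.3810i)·(-0.0106+0.0095i)
Y_3^2(R⁻¹ n̂) = -0.011641-0.007269i

Re=-0.0116 Im=-0.0073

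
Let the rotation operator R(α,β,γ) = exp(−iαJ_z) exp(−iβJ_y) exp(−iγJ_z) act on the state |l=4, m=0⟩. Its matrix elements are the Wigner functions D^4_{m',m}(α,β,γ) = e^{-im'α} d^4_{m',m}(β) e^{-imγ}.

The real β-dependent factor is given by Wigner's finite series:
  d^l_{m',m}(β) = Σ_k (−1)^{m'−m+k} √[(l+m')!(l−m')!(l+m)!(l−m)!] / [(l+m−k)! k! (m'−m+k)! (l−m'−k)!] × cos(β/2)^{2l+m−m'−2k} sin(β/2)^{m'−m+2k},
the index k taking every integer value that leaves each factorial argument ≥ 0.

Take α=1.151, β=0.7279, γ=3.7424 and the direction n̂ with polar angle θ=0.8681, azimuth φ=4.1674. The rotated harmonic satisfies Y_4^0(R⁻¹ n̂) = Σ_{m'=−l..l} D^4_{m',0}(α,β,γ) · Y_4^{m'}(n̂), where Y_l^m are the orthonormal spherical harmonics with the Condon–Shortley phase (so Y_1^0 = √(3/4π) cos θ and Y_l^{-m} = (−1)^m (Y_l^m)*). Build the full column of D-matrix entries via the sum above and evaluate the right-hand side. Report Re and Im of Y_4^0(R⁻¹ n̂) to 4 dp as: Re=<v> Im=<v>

Need the full column D^4_{m',0} for m'=−4..4 at α=1.151, β=0.7279, γ=3.7424.
cos(β/2)=0.934498, sin(β/2)=0.355968
d^4_{-4,0}: single k=4 term ⇒ +0.102449;  D = -0.011083-0.101848i
d^4_{-3,0}: k∈[3..4] ⇒ +0.380356 -0.055189 = +0.325166;  D = -0.309527-0.099630i
d^4_{-2,0}: k∈[2..4] ⇒ +0.800597 -0.309777 +0.016856 = +0.507676;  D = -0.339009+0.377900i
d^4_{-1,0}: k∈[1..4] ⇒ +0.990775 -0.862566 +0.125158 -0.003027 = +0.250341;  D = +0.102032+0.228604i
d^4_{0,0}: k∈[0..4] ⇒ +0.581604 -1.350246 +0.440820 -0.028428 +0.000258 = -0.355993;  D = -0.355993+0.000000i
d^4_{1,0}: k∈[0..3] ⇒ -0.990775 +0.862566 -0.125158 +0.003027 = -0.250341;  D = -0.102032+0.228604i
d^4_{2,0}: k∈[0..2] ⇒ +0.800597 -0.309777 +0.016856 = +0.507676;  D = -0.339009-0.377900i
d^4_{3,0}: k∈[0..1] ⇒ -0.380356 +0.055189 = -0.325166;  D = +0.309527-0.099630i
d^4_{4,0}: single k=0 term ⇒ +0.102449;  D = -0.011083+0.101848i
Y_4^{m'}(θ=0.8681,φ=4.1674) and Σ D·Y over m':
  (-0.0111-0.1018i)·(-0.0859+0.1231i)  (-0.3095-0.0996i)·(+0.3587+0.0231i)  (-0.3390+0.3779i)·(-0.1733-0.3323i)  (+0.1020+0.2286i)·(+0.0092-0.0152i)  (-0.3560+0.0000i)·(-0.3623+0.0000i)  (-0.1020+0.2286i)·(-0.0092-0.0152i)  (-0.3390-0.3779i)·(-0.1733+0.3323i)  (+0.3095-0.0996i)·(-0.3587+0.0231i)  (-0.0111+0.1018i)·(-0.0859-0.1231i)
Y_4^0(R⁻¹ n̂) = +0.315927+0.000000i

Re=0.3159 Im=0.0000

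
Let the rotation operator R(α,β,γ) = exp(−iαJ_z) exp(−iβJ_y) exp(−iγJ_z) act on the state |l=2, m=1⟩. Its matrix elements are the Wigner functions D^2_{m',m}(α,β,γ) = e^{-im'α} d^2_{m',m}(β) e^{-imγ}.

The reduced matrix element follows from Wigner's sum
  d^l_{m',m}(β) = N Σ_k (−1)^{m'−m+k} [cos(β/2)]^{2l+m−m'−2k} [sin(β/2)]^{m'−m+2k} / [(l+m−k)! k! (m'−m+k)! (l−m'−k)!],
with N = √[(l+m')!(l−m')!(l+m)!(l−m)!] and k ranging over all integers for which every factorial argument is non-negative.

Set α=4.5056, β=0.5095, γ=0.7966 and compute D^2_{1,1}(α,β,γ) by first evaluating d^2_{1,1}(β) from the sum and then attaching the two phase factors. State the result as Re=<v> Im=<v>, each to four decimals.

Re=0.3886 Im=0.5806

First d^2_{1,1}(β=0.5095), then the phase factors e^{-i(1)α} and e^{-i(1)γ}:
c=cos(0.5095/2)=0.967726, s=sin(0.5095/2)=0.252003; N=√[6·1·6·1]=6.000000
k∈{0,1} keeps every argument non-negative
  k=0: (−1)^0·6.0000/(6)·0.9677^4·0.2520^0 = +0.877021
  k=1: (−1)^1·6.0000/(2)·0.9677^2·0.2520^2 = -0.178418
d^2_{1,1}(0.5095) = +0.877021 -0.178418 = +0.698603
Phases: e^{-i·(1)·4.5056}=-0.205318+0.978695i, e^{-i·(1)·0.7966}=+0.699142-0.714983i ⇒ D=+0.388566+0.580571i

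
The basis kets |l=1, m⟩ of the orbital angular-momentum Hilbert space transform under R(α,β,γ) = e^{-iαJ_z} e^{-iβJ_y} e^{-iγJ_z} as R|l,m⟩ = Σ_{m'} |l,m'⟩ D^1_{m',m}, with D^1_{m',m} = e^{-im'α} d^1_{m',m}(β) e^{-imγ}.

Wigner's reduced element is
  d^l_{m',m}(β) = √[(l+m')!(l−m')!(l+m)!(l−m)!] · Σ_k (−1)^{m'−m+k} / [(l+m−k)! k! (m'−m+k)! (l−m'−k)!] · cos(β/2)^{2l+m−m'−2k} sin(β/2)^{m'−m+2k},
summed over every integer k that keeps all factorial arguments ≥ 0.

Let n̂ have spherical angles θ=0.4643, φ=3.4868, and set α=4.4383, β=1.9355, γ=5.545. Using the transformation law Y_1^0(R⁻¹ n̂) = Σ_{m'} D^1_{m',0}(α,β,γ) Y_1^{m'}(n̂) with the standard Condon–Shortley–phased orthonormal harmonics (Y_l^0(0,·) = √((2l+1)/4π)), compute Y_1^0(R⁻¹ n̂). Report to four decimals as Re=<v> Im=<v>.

Need the full column D^1_{m',0} for m'=−1..1 at α=4.4383, β=1.9355, γ=5.545.
cos(β/2)=0.567154, sin(β/2)=0.823612
d^1_{-1,0}: single k=1 term ⇒ +0.660600;  D = -0.178805-0.635941i
d^1_{0,0}: k∈[0..1] ⇒ +0.321664 -0.678336 = -0.356672;  D = -0.356672+0.000000i
d^1_{1,0}: single k=0 term ⇒ -0.660600;  D = +0.178805-0.635941i
Y_1^{m'}(θ=0.4643,φ=3.4868) and Σ D·Y over m':
  (-0.1788-0.6359i)·(-0.1456+0.0524i)  (-0.3567+0.0000i)·(+0.4369+0.0000i)  (+0.1788-0.6359i)·(+0.1456+0.0524i)
Y_1^0(R⁻¹ n̂) = -0.037173+0.000000i

Re=-0.0372 Im=0.0000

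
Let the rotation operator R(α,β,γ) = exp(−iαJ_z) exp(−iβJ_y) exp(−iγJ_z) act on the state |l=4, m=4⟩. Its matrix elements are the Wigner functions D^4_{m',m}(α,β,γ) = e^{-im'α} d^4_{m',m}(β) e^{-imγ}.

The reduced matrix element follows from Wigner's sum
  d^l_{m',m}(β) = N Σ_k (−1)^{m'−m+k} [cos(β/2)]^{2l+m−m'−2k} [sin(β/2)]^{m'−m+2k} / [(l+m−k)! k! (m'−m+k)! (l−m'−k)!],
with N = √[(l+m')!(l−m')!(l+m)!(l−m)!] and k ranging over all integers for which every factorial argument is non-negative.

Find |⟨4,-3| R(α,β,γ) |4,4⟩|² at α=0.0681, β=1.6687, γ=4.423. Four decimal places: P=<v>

P=0.0542

Split into d^4_{-3,4}(β=1.6687) × two z-phases.
c=cos(1.6687/2)=0.671659, s=sin(1.6687/2)=0.740860; N=√[1·5040·40320·1]=14255.272709
k∈{7} keeps every argument non-negative
  k=7: (−1)^0·14255.2727/(5040)·0.6717^1·0.7409^7 = +0.232727
d^4_{-3,4}(1.6687) = +0.232727
|D^4_{-3,4}|² = |d^4_{-3,4}(β)|² = (+0.232727)² = 0.054162 (the z-rotation phases have unit modulus)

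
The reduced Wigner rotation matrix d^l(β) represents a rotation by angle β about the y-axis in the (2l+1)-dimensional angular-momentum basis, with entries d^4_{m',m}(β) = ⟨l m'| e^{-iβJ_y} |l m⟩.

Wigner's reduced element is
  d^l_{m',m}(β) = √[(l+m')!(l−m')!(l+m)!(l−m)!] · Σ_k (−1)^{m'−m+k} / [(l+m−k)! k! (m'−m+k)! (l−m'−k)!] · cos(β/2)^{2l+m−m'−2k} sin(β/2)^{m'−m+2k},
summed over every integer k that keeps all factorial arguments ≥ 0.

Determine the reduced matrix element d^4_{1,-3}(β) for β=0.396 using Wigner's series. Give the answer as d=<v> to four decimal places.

d=0.0179

d^4_{1,-3}(β=0.396) via Wigner's sum:
With c≡cos(β/2)=0.980462 and s≡sin(β/2)=0.196709, N=[120·6·1·5040]^{1/2}=1904.940944
Admissible k: 0..1 (factorial args all ≥0)
  k=0: (−1)^4·1904.9409/(144)·0.9805^4·0.1967^4 = +0.018304
  k=1: (−1)^5·1904.9409/(240)·0.9805^2·0.1967^6 = -0.000442
d^4_{1,-3}(0.396) = +0.018304 -0.000442 = +0.017862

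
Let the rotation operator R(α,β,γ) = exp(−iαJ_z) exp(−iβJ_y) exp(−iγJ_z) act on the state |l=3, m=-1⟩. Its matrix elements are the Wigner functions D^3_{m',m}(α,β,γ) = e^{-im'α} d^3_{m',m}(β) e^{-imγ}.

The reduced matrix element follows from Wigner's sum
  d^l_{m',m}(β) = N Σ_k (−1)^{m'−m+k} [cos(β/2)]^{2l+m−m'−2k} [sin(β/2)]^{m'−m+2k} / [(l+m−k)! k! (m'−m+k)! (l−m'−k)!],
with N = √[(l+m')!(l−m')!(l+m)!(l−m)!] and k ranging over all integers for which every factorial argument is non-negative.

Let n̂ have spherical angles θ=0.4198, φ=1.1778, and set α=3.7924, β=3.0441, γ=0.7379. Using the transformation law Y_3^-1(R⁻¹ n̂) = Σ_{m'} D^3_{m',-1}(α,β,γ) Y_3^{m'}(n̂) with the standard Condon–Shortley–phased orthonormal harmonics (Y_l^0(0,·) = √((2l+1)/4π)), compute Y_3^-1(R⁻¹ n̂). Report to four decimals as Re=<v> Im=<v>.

Re=0.0621 Im=0.3651

Need the full column D^3_{m',-1} for m'=−3..3 at α=3.7924, β=3.0441, γ=0.7379.
cos(β/2)=0.048727, sin(β/2)=0.998812
d^3_{-3,-1}: single k=2 term ⇒ +0.000022;  D = +0.000020-0.000009i
d^3_{-2,-1}: k∈[1..2] ⇒ +0.000001 -0.000729 = -0.000728;  D = +0.000329-0.000650i
d^3_{-1,-1}: k∈[0..2] ⇒ +0.000000 -0.000045 +0.014178 = +0.014133;  D = -0.002559-0.013900i
d^3_{0,-1}: k∈[0..2] ⇒ -0.000001 +0.001198 -0.167795 = -0.166598;  D = -0.123263-0.112076i
d^3_{1,-1}: k∈[0..2] ⇒ +0.000034 -0.018904 +0.992894 = +0.974023;  D = -0.970331-0.084723i
d^3_{2,-1}: k∈[0..1] ⇒ -0.000729 +0.153175 = +0.152446;  D = +0.128859-0.081457i
d^3_{3,-1}: single k=0 term ⇒ +0.009152;  D = -0.003192+0.008577i
Y_3^{m'}(θ=0.4198,φ=1.1778) and Σ D·Y over m':
  (+0.0000-0.0000i)·(-0.0261+0.0108i)  (+0.0003-0.0006i)·(-0.1096-0.1097i)  (-0.0026-0.0139i)·(+0.1599-0.3857i)  (-0.1233-0.1121i)·(+0.3985+0.0000i)  (-0.9703-0.0847i)·(-0.1599-0.3857i)  (+0.1289-0.0815i)·(-0.1096+0.1097i)  (-0.0032+0.0086i)·(+0.0261+0.0108i)
Y_3^-1(R⁻¹ n̂) = +0.062103+0.365140i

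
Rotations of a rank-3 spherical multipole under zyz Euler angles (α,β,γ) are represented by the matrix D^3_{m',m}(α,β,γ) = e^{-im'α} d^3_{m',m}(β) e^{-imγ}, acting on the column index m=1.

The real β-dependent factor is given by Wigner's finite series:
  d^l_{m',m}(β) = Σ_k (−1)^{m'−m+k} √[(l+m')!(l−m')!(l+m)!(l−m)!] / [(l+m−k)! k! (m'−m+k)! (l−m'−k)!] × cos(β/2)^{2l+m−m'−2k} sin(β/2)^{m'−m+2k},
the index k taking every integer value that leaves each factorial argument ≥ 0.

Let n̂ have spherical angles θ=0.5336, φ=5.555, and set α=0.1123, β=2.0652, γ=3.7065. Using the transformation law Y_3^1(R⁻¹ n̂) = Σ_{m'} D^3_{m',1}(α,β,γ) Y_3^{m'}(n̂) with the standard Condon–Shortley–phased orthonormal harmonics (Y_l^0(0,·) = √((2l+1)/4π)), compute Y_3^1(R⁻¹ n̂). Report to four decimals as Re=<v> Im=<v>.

Re=0.2973 Im=-0.0522

Need the full column D^3_{m',1} for m'=−3..3 at α=0.1123, β=2.0652, γ=3.7065.
cos(β/2)=0.512588, sin(β/2)=0.858635
d^3_{-3,1}: single k=4 term ⇒ +0.553116;  D = -0.538801+0.125025i
d^3_{-2,1}: k∈[3..4] ⇒ +0.539214 -0.756503 = -0.217289;  D = +0.204828-0.072526i
d^3_{-1,1}: k∈[2..4] ⇒ +0.305381 -1.142512 +0.400729 = -0.436402;  D = +0.392461-0.190844i
d^3_{0,1}: k∈[1..3] ⇒ +0.105255 -0.886018 +0.828707 = +0.047944;  D = -0.040495+0.025666i
d^3_{1,1}: k∈[0..2] ⇒ +0.018139 -0.407175 +0.856884 = +0.467848;  D = -0.364606+0.293162i
d^3_{2,1}: k∈[0..1] ⇒ -0.096084 +0.539214 = +0.443130;  D = -0.312050+0.314625i
d^3_{3,1}: single k=0 term ⇒ +0.197123;  D = -0.122254+0.154633i
Y_3^{m'}(θ=0.5336,φ=5.555) and Σ D·Y over m':
  (-0.5388+0.1250i)·(-0.0316+0.0449i)  (+0.2048-0.0725i)·(+0.0260+0.2262i)  (+0.3925-0.1908i)·(+0.3321+0.2961i)  (-0.0405+0.0257i)·(+0.2270+0.0000i)  (-0.3646+0.2932i)·(-0.3321+0.2961i)  (-0.3120+0.3146i)·(+0.0260-0.2262i)  (-0.1223+0.1546i)·(+0.0316+0.0449i)
Y_3^1(R⁻¹ n̂) = +0.297292-0.052192i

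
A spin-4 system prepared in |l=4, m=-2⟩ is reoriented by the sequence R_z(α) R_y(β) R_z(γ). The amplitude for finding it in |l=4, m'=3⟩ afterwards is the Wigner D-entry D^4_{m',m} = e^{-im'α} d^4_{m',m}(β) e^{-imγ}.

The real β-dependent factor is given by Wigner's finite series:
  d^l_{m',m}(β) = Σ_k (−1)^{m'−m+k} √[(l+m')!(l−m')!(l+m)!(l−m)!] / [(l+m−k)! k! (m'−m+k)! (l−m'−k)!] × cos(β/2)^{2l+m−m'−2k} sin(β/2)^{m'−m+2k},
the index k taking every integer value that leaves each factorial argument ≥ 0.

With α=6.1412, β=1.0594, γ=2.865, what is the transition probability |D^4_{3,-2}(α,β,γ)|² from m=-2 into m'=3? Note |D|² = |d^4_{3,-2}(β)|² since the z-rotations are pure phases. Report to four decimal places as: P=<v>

First d^4_{3,-2}(β=1.0594), then the phase factors e^{-i(3)α} and e^{-i(-2)γ}:
c=cos(1.0594/2)=0.862959, s=sin(1.0594/2)=0.505274; N=√[5040·1·2·720]=2693.993318
k: max(0,(-2)−(3))=0 … min(4+(-2),4−(3))=1
  k=0: (−1)^5·2693.9933/(240)·0.8630^3·0.5053^5 = -0.237570
  k=1: (−1)^6·2693.9933/(720)·0.8630^1·0.5053^7 = +0.027148
d^4_{3,-2}(1.0594) = -0.237570 +0.027148 = -0.210422
|D^4_{3,-2}|² = |d^4_{3,-2}(β)|² = (-0.210422)² = 0.044277 (the z-rotation phases have unit modulus)

P=0.0443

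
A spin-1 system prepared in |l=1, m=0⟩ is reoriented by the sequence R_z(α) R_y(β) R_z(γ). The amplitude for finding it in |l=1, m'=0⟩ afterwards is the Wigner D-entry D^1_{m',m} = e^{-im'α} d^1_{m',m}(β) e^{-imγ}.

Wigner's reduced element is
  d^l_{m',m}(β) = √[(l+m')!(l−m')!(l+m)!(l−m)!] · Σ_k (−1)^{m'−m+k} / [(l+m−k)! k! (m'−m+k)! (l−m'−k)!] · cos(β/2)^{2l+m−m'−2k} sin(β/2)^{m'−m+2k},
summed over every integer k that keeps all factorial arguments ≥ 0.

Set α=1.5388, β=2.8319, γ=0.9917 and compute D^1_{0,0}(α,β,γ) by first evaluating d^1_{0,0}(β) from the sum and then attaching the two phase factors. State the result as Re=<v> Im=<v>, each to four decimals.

First d^1_{0,0}(β=2.8319), then the phase factors e^{-i(0)α} and e^{-i(0)γ}:
c=cos(2.8319/2)=0.154228, s=sin(2.8319/2)=0.988035; N=√[1·1·1·1]=1.000000
Admissible k: 0..1 (factorial args all ≥0)
  k=0: (−1)^0·1.0000/(1)·0.1542^2·0.9880^0 = +0.023786
  k=1: (−1)^1·1.0000/(1)·0.1542^0·0.9880^2 = -0.976214
d^1_{0,0}(2.8319) = +0.023786 -0.976214 = -0.952427
Phases: e^{-i·(0)·1.5388}=+1.000000+0.000000i, e^{-i·(0)·0.9917}=+1.000000+0.000000i ⇒ D=-0.952427+0.000000i

Re=-0.9524 Im=0.0000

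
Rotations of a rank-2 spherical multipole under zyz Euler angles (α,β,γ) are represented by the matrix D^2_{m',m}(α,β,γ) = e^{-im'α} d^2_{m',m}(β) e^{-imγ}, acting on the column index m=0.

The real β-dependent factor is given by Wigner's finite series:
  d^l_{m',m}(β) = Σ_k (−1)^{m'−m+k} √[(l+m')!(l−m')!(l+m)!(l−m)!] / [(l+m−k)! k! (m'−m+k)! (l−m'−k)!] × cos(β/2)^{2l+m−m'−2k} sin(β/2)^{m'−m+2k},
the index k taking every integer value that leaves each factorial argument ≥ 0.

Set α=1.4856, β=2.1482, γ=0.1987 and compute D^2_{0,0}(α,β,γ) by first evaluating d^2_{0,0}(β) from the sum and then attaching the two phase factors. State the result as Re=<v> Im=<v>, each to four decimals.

D^2_{0,0}(1.4856,2.1482,0.1987) = e^{-i·0·1.4856}·d^2_{0,0}(2.1482)·e^{-i·0·0.1987}. Compute d first:
c=cos(2.1482/2)=0.476524, s=sin(2.1482/2)=0.879162; N=√[2·2·2·2]=4.000000
The bounds max(0,m−m')=0 and min(l+m,l−m')=2 give 3 terms
  k=0: (−1)^0·4.0000/(4)·0.4765^4·0.8792^0 = +0.051563
  k=1: (−1)^1·4.0000/(1)·0.4765^2·0.8792^2 = -0.702047
  k=2: (−1)^2·4.0000/(4)·0.4765^0·0.8792^4 = +0.597413
d^2_{0,0}(2.1482) = +0.051563 -0.702047 +0.597413 = -0.053071
Phases: e^{-i·(0)·1.4856}=+1.000000+0.000000i, e^{-i·(0)·0.1987}=+1.000000+0.000000i ⇒ D=-0.053071+0.000000i

Re=-0.0531 Im=0.0000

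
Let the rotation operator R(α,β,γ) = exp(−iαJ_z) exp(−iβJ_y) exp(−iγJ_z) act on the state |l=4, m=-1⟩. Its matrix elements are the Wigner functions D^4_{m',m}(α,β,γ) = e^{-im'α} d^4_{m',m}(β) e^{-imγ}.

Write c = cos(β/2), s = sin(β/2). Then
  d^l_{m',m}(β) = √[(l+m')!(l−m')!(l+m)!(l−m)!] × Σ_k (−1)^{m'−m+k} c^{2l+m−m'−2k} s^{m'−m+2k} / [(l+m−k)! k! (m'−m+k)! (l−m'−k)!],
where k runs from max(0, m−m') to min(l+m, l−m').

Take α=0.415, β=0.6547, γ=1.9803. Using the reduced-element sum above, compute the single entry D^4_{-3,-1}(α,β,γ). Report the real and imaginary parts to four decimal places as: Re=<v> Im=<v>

Split into d^4_{-3,-1}(β=0.6547) × two z-phases.
Half-angle: c=0.946898, s=0.321535. N=√(1·5040·6·120)=1904.940944
The bounds max(0,m−m')=2 and min(l+m,l−m')=3 give 2 terms
  k=2: (−1)^0·1904.9409/(240)·0.9469^6·0.3215^2 = +0.591487
  k=3: (−1)^1·1904.9409/(144)·0.9469^4·0.3215^4 = -0.113669
d^4_{-3,-1}(0.6547) = +0.591487 -0.113669 = +0.477817
D = (+0.320063+0.947396i)·(+0.477817)·(-0.398154+0.917319i) = -0.476144-0.039950i

Re=-0.4761 Im=-0.0400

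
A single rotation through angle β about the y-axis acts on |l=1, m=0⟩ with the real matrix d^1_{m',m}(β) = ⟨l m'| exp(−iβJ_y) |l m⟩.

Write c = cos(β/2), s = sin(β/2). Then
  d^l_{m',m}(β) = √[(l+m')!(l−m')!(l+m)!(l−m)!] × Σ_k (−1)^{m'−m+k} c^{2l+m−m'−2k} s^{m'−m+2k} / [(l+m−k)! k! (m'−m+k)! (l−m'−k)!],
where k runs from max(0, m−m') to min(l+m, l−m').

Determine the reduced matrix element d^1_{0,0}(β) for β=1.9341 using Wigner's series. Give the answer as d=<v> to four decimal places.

d=-0.3554

d^1_{0,0}(β=1.9341) via Wigner's sum:
Half-angle: c=0.567730, s=0.823214. N=√(1·1·1·1)=1.000000
k∈{0,1} keeps every argument non-negative
  k=0: (−1)^0·1.0000/(1)·0.5677^2·0.8232^0 = +0.322318
  k=1: (−1)^1·1.0000/(1)·0.5677^0·0.8232^2 = -0.677682
d^1_{0,0}(1.9341) = +0.322318 -0.677682 = -0.355364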